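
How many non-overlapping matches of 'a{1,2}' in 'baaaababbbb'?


Pattern 'a{1,2}' matches between 1 and 2 consecutive a's (greedy).
String: 'baaaababbbb'
Finding runs of a's and applying greedy matching:
  Run at pos 1: 'aaaa' (length 4)
  Run at pos 6: 'a' (length 1)
Matches: ['aa', 'aa', 'a']
Count: 3

3


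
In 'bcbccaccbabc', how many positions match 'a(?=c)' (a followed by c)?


Lookahead 'a(?=c)' matches 'a' only when followed by 'c'.
String: 'bcbccaccbabc'
Checking each position where char is 'a':
  pos 5: 'a' -> MATCH (next='c')
  pos 9: 'a' -> no (next='b')
Matching positions: [5]
Count: 1

1


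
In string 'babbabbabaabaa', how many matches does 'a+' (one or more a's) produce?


Pattern 'a+' matches one or more consecutive a's.
String: 'babbabbabaabaa'
Scanning for runs of a:
  Match 1: 'a' (length 1)
  Match 2: 'a' (length 1)
  Match 3: 'a' (length 1)
  Match 4: 'aa' (length 2)
  Match 5: 'aa' (length 2)
Total matches: 5

5


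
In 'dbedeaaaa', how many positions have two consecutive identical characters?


Looking for consecutive identical characters in 'dbedeaaaa':
  pos 0-1: 'd' vs 'b' -> different
  pos 1-2: 'b' vs 'e' -> different
  pos 2-3: 'e' vs 'd' -> different
  pos 3-4: 'd' vs 'e' -> different
  pos 4-5: 'e' vs 'a' -> different
  pos 5-6: 'a' vs 'a' -> MATCH ('aa')
  pos 6-7: 'a' vs 'a' -> MATCH ('aa')
  pos 7-8: 'a' vs 'a' -> MATCH ('aa')
Consecutive identical pairs: ['aa', 'aa', 'aa']
Count: 3

3


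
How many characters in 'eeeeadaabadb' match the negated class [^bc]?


Negated class [^bc] matches any char NOT in {b, c}
Scanning 'eeeeadaabadb':
  pos 0: 'e' -> MATCH
  pos 1: 'e' -> MATCH
  pos 2: 'e' -> MATCH
  pos 3: 'e' -> MATCH
  pos 4: 'a' -> MATCH
  pos 5: 'd' -> MATCH
  pos 6: 'a' -> MATCH
  pos 7: 'a' -> MATCH
  pos 8: 'b' -> no (excluded)
  pos 9: 'a' -> MATCH
  pos 10: 'd' -> MATCH
  pos 11: 'b' -> no (excluded)
Total matches: 10

10


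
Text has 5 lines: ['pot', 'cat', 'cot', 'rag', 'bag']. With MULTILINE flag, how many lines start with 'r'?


With MULTILINE flag, ^ matches the start of each line.
Lines: ['pot', 'cat', 'cot', 'rag', 'bag']
Checking which lines start with 'r':
  Line 1: 'pot' -> no
  Line 2: 'cat' -> no
  Line 3: 'cot' -> no
  Line 4: 'rag' -> MATCH
  Line 5: 'bag' -> no
Matching lines: ['rag']
Count: 1

1


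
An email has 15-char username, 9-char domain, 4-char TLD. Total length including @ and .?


An email address has format: username@domain.tld
Username length: 15
'@' character: 1
Domain length: 9
'.' character: 1
TLD length: 4
Total = 15 + 1 + 9 + 1 + 4 = 30

30


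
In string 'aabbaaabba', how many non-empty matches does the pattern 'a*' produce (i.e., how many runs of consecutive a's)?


Pattern 'a*' matches zero or more a's. We want non-empty runs of consecutive a's.
String: 'aabbaaabba'
Walking through the string to find runs of a's:
  Run 1: positions 0-1 -> 'aa'
  Run 2: positions 4-6 -> 'aaa'
  Run 3: positions 9-9 -> 'a'
Non-empty runs found: ['aa', 'aaa', 'a']
Count: 3

3


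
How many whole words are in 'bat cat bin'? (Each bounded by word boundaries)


Word boundaries (\b) mark the start/end of each word.
Text: 'bat cat bin'
Splitting by whitespace:
  Word 1: 'bat'
  Word 2: 'cat'
  Word 3: 'bin'
Total whole words: 3

3


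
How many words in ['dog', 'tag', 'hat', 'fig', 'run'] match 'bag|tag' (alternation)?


Alternation 'bag|tag' matches either 'bag' or 'tag'.
Checking each word:
  'dog' -> no
  'tag' -> MATCH
  'hat' -> no
  'fig' -> no
  'run' -> no
Matches: ['tag']
Count: 1

1


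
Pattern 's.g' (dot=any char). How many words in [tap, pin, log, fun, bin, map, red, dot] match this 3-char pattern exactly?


Pattern 's.g' means: starts with 's', any single char, ends with 'g'.
Checking each word (must be exactly 3 chars):
  'tap' (len=3): no
  'pin' (len=3): no
  'log' (len=3): no
  'fun' (len=3): no
  'bin' (len=3): no
  'map' (len=3): no
  'red' (len=3): no
  'dot' (len=3): no
Matching words: []
Total: 0

0


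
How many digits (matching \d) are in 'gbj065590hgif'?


\d matches any digit 0-9.
Scanning 'gbj065590hgif':
  pos 3: '0' -> DIGIT
  pos 4: '6' -> DIGIT
  pos 5: '5' -> DIGIT
  pos 6: '5' -> DIGIT
  pos 7: '9' -> DIGIT
  pos 8: '0' -> DIGIT
Digits found: ['0', '6', '5', '5', '9', '0']
Total: 6

6


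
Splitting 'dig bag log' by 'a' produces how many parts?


Splitting by 'a' breaks the string at each occurrence of the separator.
Text: 'dig bag log'
Parts after split:
  Part 1: 'dig b'
  Part 2: 'g log'
Total parts: 2

2


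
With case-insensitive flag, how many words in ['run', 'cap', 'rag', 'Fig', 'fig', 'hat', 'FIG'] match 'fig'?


Case-insensitive matching: compare each word's lowercase form to 'fig'.
  'run' -> lower='run' -> no
  'cap' -> lower='cap' -> no
  'rag' -> lower='rag' -> no
  'Fig' -> lower='fig' -> MATCH
  'fig' -> lower='fig' -> MATCH
  'hat' -> lower='hat' -> no
  'FIG' -> lower='fig' -> MATCH
Matches: ['Fig', 'fig', 'FIG']
Count: 3

3


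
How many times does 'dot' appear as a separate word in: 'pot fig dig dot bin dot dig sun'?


Scanning each word for exact match 'dot':
  Word 1: 'pot' -> no
  Word 2: 'fig' -> no
  Word 3: 'dig' -> no
  Word 4: 'dot' -> MATCH
  Word 5: 'bin' -> no
  Word 6: 'dot' -> MATCH
  Word 7: 'dig' -> no
  Word 8: 'sun' -> no
Total matches: 2

2


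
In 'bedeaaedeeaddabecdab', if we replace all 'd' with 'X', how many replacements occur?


re.sub('d', 'X', text) replaces every occurrence of 'd' with 'X'.
Text: 'bedeaaedeeaddabecdab'
Scanning for 'd':
  pos 2: 'd' -> replacement #1
  pos 7: 'd' -> replacement #2
  pos 11: 'd' -> replacement #3
  pos 12: 'd' -> replacement #4
  pos 17: 'd' -> replacement #5
Total replacements: 5

5


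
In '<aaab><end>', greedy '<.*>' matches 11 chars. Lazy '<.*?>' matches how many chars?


Greedy '<.*>' tries to match as MUCH as possible.
Lazy '<.*?>' tries to match as LITTLE as possible.

String: '<aaab><end>'
Greedy '<.*>' starts at first '<' and extends to the LAST '>': '<aaab><end>' (11 chars)
Lazy '<.*?>' starts at first '<' and stops at the FIRST '>': '<aaab>' (6 chars)

6


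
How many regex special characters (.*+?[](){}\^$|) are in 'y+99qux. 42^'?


Regex special characters are: . * + ? [ ] ( ) { } \ ^ $ |
Scanning 'y+99qux. 42^':
  pos 1: '+' -> SPECIAL
  pos 7: '.' -> SPECIAL
  pos 11: '^' -> SPECIAL
Special chars found: ['+', '.', '^']
Total: 3

3


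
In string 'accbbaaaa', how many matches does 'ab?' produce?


Pattern 'ab?' matches 'a' optionally followed by 'b'.
String: 'accbbaaaa'
Scanning left to right for 'a' then checking next char:
  Match 1: 'a' (a not followed by b)
  Match 2: 'a' (a not followed by b)
  Match 3: 'a' (a not followed by b)
  Match 4: 'a' (a not followed by b)
  Match 5: 'a' (a not followed by b)
Total matches: 5

5


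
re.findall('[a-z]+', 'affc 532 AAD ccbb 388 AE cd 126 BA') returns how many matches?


Pattern '[a-z]+' finds one or more lowercase letters.
Text: 'affc 532 AAD ccbb 388 AE cd 126 BA'
Scanning for matches:
  Match 1: 'affc'
  Match 2: 'ccbb'
  Match 3: 'cd'
Total matches: 3

3


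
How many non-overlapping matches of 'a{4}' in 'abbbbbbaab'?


Pattern 'a{4}' matches exactly 4 consecutive a's (greedy, non-overlapping).
String: 'abbbbbbaab'
Scanning for runs of a's:
  Run at pos 0: 'a' (length 1) -> 0 match(es)
  Run at pos 7: 'aa' (length 2) -> 0 match(es)
Matches found: []
Total: 0

0


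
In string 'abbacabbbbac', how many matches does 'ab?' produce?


Pattern 'ab?' matches 'a' optionally followed by 'b'.
String: 'abbacabbbbac'
Scanning left to right for 'a' then checking next char:
  Match 1: 'ab' (a followed by b)
  Match 2: 'a' (a not followed by b)
  Match 3: 'ab' (a followed by b)
  Match 4: 'a' (a not followed by b)
Total matches: 4

4


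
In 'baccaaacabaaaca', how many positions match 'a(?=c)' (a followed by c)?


Lookahead 'a(?=c)' matches 'a' only when followed by 'c'.
String: 'baccaaacabaaaca'
Checking each position where char is 'a':
  pos 1: 'a' -> MATCH (next='c')
  pos 4: 'a' -> no (next='a')
  pos 5: 'a' -> no (next='a')
  pos 6: 'a' -> MATCH (next='c')
  pos 8: 'a' -> no (next='b')
  pos 10: 'a' -> no (next='a')
  pos 11: 'a' -> no (next='a')
  pos 12: 'a' -> MATCH (next='c')
Matching positions: [1, 6, 12]
Count: 3

3


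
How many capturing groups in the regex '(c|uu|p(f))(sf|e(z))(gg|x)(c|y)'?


To count capturing groups, count each '(' that starts a group.
Pattern: '(c|uu|p(f))(sf|e(z))(gg|x)(c|y)'
Walking through the pattern:
  Position 0: '(' -> group #1
  Position 7: '(' -> group #2
  Position 11: '(' -> group #3
  Position 16: '(' -> group #4
  Position 20: '(' -> group #5
  Position 26: '(' -> group #6
Total capturing groups: 6

6


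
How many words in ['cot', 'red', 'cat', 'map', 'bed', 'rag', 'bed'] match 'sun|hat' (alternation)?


Alternation 'sun|hat' matches either 'sun' or 'hat'.
Checking each word:
  'cot' -> no
  'red' -> no
  'cat' -> no
  'map' -> no
  'bed' -> no
  'rag' -> no
  'bed' -> no
Matches: []
Count: 0

0


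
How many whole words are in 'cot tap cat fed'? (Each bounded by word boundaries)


Word boundaries (\b) mark the start/end of each word.
Text: 'cot tap cat fed'
Splitting by whitespace:
  Word 1: 'cot'
  Word 2: 'tap'
  Word 3: 'cat'
  Word 4: 'fed'
Total whole words: 4

4


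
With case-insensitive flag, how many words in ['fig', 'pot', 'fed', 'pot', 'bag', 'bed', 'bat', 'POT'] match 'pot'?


Case-insensitive matching: compare each word's lowercase form to 'pot'.
  'fig' -> lower='fig' -> no
  'pot' -> lower='pot' -> MATCH
  'fed' -> lower='fed' -> no
  'pot' -> lower='pot' -> MATCH
  'bag' -> lower='bag' -> no
  'bed' -> lower='bed' -> no
  'bat' -> lower='bat' -> no
  'POT' -> lower='pot' -> MATCH
Matches: ['pot', 'pot', 'POT']
Count: 3

3


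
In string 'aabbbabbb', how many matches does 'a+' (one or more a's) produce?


Pattern 'a+' matches one or more consecutive a's.
String: 'aabbbabbb'
Scanning for runs of a:
  Match 1: 'aa' (length 2)
  Match 2: 'a' (length 1)
Total matches: 2

2


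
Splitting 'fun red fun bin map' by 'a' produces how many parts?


Splitting by 'a' breaks the string at each occurrence of the separator.
Text: 'fun red fun bin map'
Parts after split:
  Part 1: 'fun red fun bin m'
  Part 2: 'p'
Total parts: 2

2


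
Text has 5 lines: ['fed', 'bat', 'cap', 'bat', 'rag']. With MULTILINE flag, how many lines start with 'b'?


With MULTILINE flag, ^ matches the start of each line.
Lines: ['fed', 'bat', 'cap', 'bat', 'rag']
Checking which lines start with 'b':
  Line 1: 'fed' -> no
  Line 2: 'bat' -> MATCH
  Line 3: 'cap' -> no
  Line 4: 'bat' -> MATCH
  Line 5: 'rag' -> no
Matching lines: ['bat', 'bat']
Count: 2

2


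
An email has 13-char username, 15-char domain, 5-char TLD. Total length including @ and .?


An email address has format: username@domain.tld
Username length: 13
'@' character: 1
Domain length: 15
'.' character: 1
TLD length: 5
Total = 13 + 1 + 15 + 1 + 5 = 35

35


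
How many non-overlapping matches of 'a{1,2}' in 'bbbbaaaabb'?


Pattern 'a{1,2}' matches between 1 and 2 consecutive a's (greedy).
String: 'bbbbaaaabb'
Finding runs of a's and applying greedy matching:
  Run at pos 4: 'aaaa' (length 4)
Matches: ['aa', 'aa']
Count: 2

2


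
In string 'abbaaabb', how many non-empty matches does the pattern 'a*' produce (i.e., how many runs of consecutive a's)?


Pattern 'a*' matches zero or more a's. We want non-empty runs of consecutive a's.
String: 'abbaaabb'
Walking through the string to find runs of a's:
  Run 1: positions 0-0 -> 'a'
  Run 2: positions 3-5 -> 'aaa'
Non-empty runs found: ['a', 'aaa']
Count: 2

2


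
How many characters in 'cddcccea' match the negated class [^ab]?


Negated class [^ab] matches any char NOT in {a, b}
Scanning 'cddcccea':
  pos 0: 'c' -> MATCH
  pos 1: 'd' -> MATCH
  pos 2: 'd' -> MATCH
  pos 3: 'c' -> MATCH
  pos 4: 'c' -> MATCH
  pos 5: 'c' -> MATCH
  pos 6: 'e' -> MATCH
  pos 7: 'a' -> no (excluded)
Total matches: 7

7


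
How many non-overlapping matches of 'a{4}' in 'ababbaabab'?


Pattern 'a{4}' matches exactly 4 consecutive a's (greedy, non-overlapping).
String: 'ababbaabab'
Scanning for runs of a's:
  Run at pos 0: 'a' (length 1) -> 0 match(es)
  Run at pos 2: 'a' (length 1) -> 0 match(es)
  Run at pos 5: 'aa' (length 2) -> 0 match(es)
  Run at pos 8: 'a' (length 1) -> 0 match(es)
Matches found: []
Total: 0

0


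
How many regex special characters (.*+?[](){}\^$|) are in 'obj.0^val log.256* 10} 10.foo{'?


Regex special characters are: . * + ? [ ] ( ) { } \ ^ $ |
Scanning 'obj.0^val log.256* 10} 10.foo{':
  pos 3: '.' -> SPECIAL
  pos 5: '^' -> SPECIAL
  pos 13: '.' -> SPECIAL
  pos 17: '*' -> SPECIAL
  pos 21: '}' -> SPECIAL
  pos 25: '.' -> SPECIAL
  pos 29: '{' -> SPECIAL
Special chars found: ['.', '^', '.', '*', '}', '.', '{']
Total: 7

7


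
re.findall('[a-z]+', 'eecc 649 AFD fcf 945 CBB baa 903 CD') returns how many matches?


Pattern '[a-z]+' finds one or more lowercase letters.
Text: 'eecc 649 AFD fcf 945 CBB baa 903 CD'
Scanning for matches:
  Match 1: 'eecc'
  Match 2: 'fcf'
  Match 3: 'baa'
Total matches: 3

3


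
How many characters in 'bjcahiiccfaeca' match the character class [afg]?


Character class [afg] matches any of: {a, f, g}
Scanning string 'bjcahiiccfaeca' character by character:
  pos 0: 'b' -> no
  pos 1: 'j' -> no
  pos 2: 'c' -> no
  pos 3: 'a' -> MATCH
  pos 4: 'h' -> no
  pos 5: 'i' -> no
  pos 6: 'i' -> no
  pos 7: 'c' -> no
  pos 8: 'c' -> no
  pos 9: 'f' -> MATCH
  pos 10: 'a' -> MATCH
  pos 11: 'e' -> no
  pos 12: 'c' -> no
  pos 13: 'a' -> MATCH
Total matches: 4

4


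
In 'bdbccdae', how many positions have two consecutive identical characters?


Looking for consecutive identical characters in 'bdbccdae':
  pos 0-1: 'b' vs 'd' -> different
  pos 1-2: 'd' vs 'b' -> different
  pos 2-3: 'b' vs 'c' -> different
  pos 3-4: 'c' vs 'c' -> MATCH ('cc')
  pos 4-5: 'c' vs 'd' -> different
  pos 5-6: 'd' vs 'a' -> different
  pos 6-7: 'a' vs 'e' -> different
Consecutive identical pairs: ['cc']
Count: 1

1


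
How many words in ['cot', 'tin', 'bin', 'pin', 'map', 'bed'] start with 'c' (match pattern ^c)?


Pattern ^c anchors to start of word. Check which words begin with 'c':
  'cot' -> MATCH (starts with 'c')
  'tin' -> no
  'bin' -> no
  'pin' -> no
  'map' -> no
  'bed' -> no
Matching words: ['cot']
Count: 1

1


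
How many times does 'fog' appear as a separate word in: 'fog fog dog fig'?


Scanning each word for exact match 'fog':
  Word 1: 'fog' -> MATCH
  Word 2: 'fog' -> MATCH
  Word 3: 'dog' -> no
  Word 4: 'fig' -> no
Total matches: 2

2


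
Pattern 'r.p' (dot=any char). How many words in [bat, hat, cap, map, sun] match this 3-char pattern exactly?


Pattern 'r.p' means: starts with 'r', any single char, ends with 'p'.
Checking each word (must be exactly 3 chars):
  'bat' (len=3): no
  'hat' (len=3): no
  'cap' (len=3): no
  'map' (len=3): no
  'sun' (len=3): no
Matching words: []
Total: 0

0


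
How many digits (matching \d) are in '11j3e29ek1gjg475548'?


\d matches any digit 0-9.
Scanning '11j3e29ek1gjg475548':
  pos 0: '1' -> DIGIT
  pos 1: '1' -> DIGIT
  pos 3: '3' -> DIGIT
  pos 5: '2' -> DIGIT
  pos 6: '9' -> DIGIT
  pos 9: '1' -> DIGIT
  pos 13: '4' -> DIGIT
  pos 14: '7' -> DIGIT
  pos 15: '5' -> DIGIT
  pos 16: '5' -> DIGIT
  pos 17: '4' -> DIGIT
  pos 18: '8' -> DIGIT
Digits found: ['1', '1', '3', '2', '9', '1', '4', '7', '5', '5', '4', '8']
Total: 12

12


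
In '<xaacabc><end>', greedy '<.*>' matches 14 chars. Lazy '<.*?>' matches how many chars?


Greedy '<.*>' tries to match as MUCH as possible.
Lazy '<.*?>' tries to match as LITTLE as possible.

String: '<xaacabc><end>'
Greedy '<.*>' starts at first '<' and extends to the LAST '>': '<xaacabc><end>' (14 chars)
Lazy '<.*?>' starts at first '<' and stops at the FIRST '>': '<xaacabc>' (9 chars)

9


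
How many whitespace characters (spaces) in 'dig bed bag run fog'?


\s matches whitespace characters (spaces, tabs, etc.).
Text: 'dig bed bag run fog'
This text has 5 words separated by spaces.
Number of spaces = number of words - 1 = 5 - 1 = 4

4


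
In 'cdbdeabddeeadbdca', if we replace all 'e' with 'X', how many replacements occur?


re.sub('e', 'X', text) replaces every occurrence of 'e' with 'X'.
Text: 'cdbdeabddeeadbdca'
Scanning for 'e':
  pos 4: 'e' -> replacement #1
  pos 9: 'e' -> replacement #2
  pos 10: 'e' -> replacement #3
Total replacements: 3

3


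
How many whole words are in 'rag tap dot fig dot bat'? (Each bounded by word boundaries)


Word boundaries (\b) mark the start/end of each word.
Text: 'rag tap dot fig dot bat'
Splitting by whitespace:
  Word 1: 'rag'
  Word 2: 'tap'
  Word 3: 'dot'
  Word 4: 'fig'
  Word 5: 'dot'
  Word 6: 'bat'
Total whole words: 6

6


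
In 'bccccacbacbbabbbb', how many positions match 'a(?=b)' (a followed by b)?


Lookahead 'a(?=b)' matches 'a' only when followed by 'b'.
String: 'bccccacbacbbabbbb'
Checking each position where char is 'a':
  pos 5: 'a' -> no (next='c')
  pos 8: 'a' -> no (next='c')
  pos 12: 'a' -> MATCH (next='b')
Matching positions: [12]
Count: 1

1


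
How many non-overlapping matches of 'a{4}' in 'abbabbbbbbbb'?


Pattern 'a{4}' matches exactly 4 consecutive a's (greedy, non-overlapping).
String: 'abbabbbbbbbb'
Scanning for runs of a's:
  Run at pos 0: 'a' (length 1) -> 0 match(es)
  Run at pos 3: 'a' (length 1) -> 0 match(es)
Matches found: []
Total: 0

0


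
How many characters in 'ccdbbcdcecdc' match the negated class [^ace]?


Negated class [^ace] matches any char NOT in {a, c, e}
Scanning 'ccdbbcdcecdc':
  pos 0: 'c' -> no (excluded)
  pos 1: 'c' -> no (excluded)
  pos 2: 'd' -> MATCH
  pos 3: 'b' -> MATCH
  pos 4: 'b' -> MATCH
  pos 5: 'c' -> no (excluded)
  pos 6: 'd' -> MATCH
  pos 7: 'c' -> no (excluded)
  pos 8: 'e' -> no (excluded)
  pos 9: 'c' -> no (excluded)
  pos 10: 'd' -> MATCH
  pos 11: 'c' -> no (excluded)
Total matches: 5

5


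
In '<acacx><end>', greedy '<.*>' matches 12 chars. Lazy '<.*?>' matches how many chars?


Greedy '<.*>' tries to match as MUCH as possible.
Lazy '<.*?>' tries to match as LITTLE as possible.

String: '<acacx><end>'
Greedy '<.*>' starts at first '<' and extends to the LAST '>': '<acacx><end>' (12 chars)
Lazy '<.*?>' starts at first '<' and stops at the FIRST '>': '<acacx>' (7 chars)

7


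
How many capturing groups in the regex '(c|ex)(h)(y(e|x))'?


To count capturing groups, count each '(' that starts a group.
Pattern: '(c|ex)(h)(y(e|x))'
Walking through the pattern:
  Position 0: '(' -> group #1
  Position 6: '(' -> group #2
  Position 9: '(' -> group #3
  Position 11: '(' -> group #4
Total capturing groups: 4

4


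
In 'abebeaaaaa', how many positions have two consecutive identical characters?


Looking for consecutive identical characters in 'abebeaaaaa':
  pos 0-1: 'a' vs 'b' -> different
  pos 1-2: 'b' vs 'e' -> different
  pos 2-3: 'e' vs 'b' -> different
  pos 3-4: 'b' vs 'e' -> different
  pos 4-5: 'e' vs 'a' -> different
  pos 5-6: 'a' vs 'a' -> MATCH ('aa')
  pos 6-7: 'a' vs 'a' -> MATCH ('aa')
  pos 7-8: 'a' vs 'a' -> MATCH ('aa')
  pos 8-9: 'a' vs 'a' -> MATCH ('aa')
Consecutive identical pairs: ['aa', 'aa', 'aa', 'aa']
Count: 4

4


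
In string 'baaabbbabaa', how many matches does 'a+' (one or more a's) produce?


Pattern 'a+' matches one or more consecutive a's.
String: 'baaabbbabaa'
Scanning for runs of a:
  Match 1: 'aaa' (length 3)
  Match 2: 'a' (length 1)
  Match 3: 'aa' (length 2)
Total matches: 3

3


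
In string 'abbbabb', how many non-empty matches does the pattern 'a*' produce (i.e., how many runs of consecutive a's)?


Pattern 'a*' matches zero or more a's. We want non-empty runs of consecutive a's.
String: 'abbbabb'
Walking through the string to find runs of a's:
  Run 1: positions 0-0 -> 'a'
  Run 2: positions 4-4 -> 'a'
Non-empty runs found: ['a', 'a']
Count: 2

2


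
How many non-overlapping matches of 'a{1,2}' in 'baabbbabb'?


Pattern 'a{1,2}' matches between 1 and 2 consecutive a's (greedy).
String: 'baabbbabb'
Finding runs of a's and applying greedy matching:
  Run at pos 1: 'aa' (length 2)
  Run at pos 6: 'a' (length 1)
Matches: ['aa', 'a']
Count: 2

2


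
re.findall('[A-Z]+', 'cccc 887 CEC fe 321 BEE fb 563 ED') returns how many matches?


Pattern '[A-Z]+' finds one or more uppercase letters.
Text: 'cccc 887 CEC fe 321 BEE fb 563 ED'
Scanning for matches:
  Match 1: 'CEC'
  Match 2: 'BEE'
  Match 3: 'ED'
Total matches: 3

3


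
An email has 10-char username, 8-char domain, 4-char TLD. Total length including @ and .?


An email address has format: username@domain.tld
Username length: 10
'@' character: 1
Domain length: 8
'.' character: 1
TLD length: 4
Total = 10 + 1 + 8 + 1 + 4 = 24

24


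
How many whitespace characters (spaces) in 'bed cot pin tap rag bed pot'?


\s matches whitespace characters (spaces, tabs, etc.).
Text: 'bed cot pin tap rag bed pot'
This text has 7 words separated by spaces.
Number of spaces = number of words - 1 = 7 - 1 = 6

6


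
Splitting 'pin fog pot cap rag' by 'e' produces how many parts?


Splitting by 'e' breaks the string at each occurrence of the separator.
Text: 'pin fog pot cap rag'
Parts after split:
  Part 1: 'pin fog pot cap rag'
Total parts: 1

1


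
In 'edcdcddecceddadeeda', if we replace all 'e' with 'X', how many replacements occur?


re.sub('e', 'X', text) replaces every occurrence of 'e' with 'X'.
Text: 'edcdcddecceddadeeda'
Scanning for 'e':
  pos 0: 'e' -> replacement #1
  pos 7: 'e' -> replacement #2
  pos 10: 'e' -> replacement #3
  pos 15: 'e' -> replacement #4
  pos 16: 'e' -> replacement #5
Total replacements: 5

5


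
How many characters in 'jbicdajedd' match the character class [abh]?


Character class [abh] matches any of: {a, b, h}
Scanning string 'jbicdajedd' character by character:
  pos 0: 'j' -> no
  pos 1: 'b' -> MATCH
  pos 2: 'i' -> no
  pos 3: 'c' -> no
  pos 4: 'd' -> no
  pos 5: 'a' -> MATCH
  pos 6: 'j' -> no
  pos 7: 'e' -> no
  pos 8: 'd' -> no
  pos 9: 'd' -> no
Total matches: 2

2


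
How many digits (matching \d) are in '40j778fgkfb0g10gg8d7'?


\d matches any digit 0-9.
Scanning '40j778fgkfb0g10gg8d7':
  pos 0: '4' -> DIGIT
  pos 1: '0' -> DIGIT
  pos 3: '7' -> DIGIT
  pos 4: '7' -> DIGIT
  pos 5: '8' -> DIGIT
  pos 11: '0' -> DIGIT
  pos 13: '1' -> DIGIT
  pos 14: '0' -> DIGIT
  pos 17: '8' -> DIGIT
  pos 19: '7' -> DIGIT
Digits found: ['4', '0', '7', '7', '8', '0', '1', '0', '8', '7']
Total: 10

10


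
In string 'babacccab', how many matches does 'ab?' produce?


Pattern 'ab?' matches 'a' optionally followed by 'b'.
String: 'babacccab'
Scanning left to right for 'a' then checking next char:
  Match 1: 'ab' (a followed by b)
  Match 2: 'a' (a not followed by b)
  Match 3: 'ab' (a followed by b)
Total matches: 3

3


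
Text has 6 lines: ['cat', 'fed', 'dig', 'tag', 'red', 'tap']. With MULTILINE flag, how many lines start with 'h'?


With MULTILINE flag, ^ matches the start of each line.
Lines: ['cat', 'fed', 'dig', 'tag', 'red', 'tap']
Checking which lines start with 'h':
  Line 1: 'cat' -> no
  Line 2: 'fed' -> no
  Line 3: 'dig' -> no
  Line 4: 'tag' -> no
  Line 5: 'red' -> no
  Line 6: 'tap' -> no
Matching lines: []
Count: 0

0


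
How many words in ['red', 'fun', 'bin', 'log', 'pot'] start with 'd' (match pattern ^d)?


Pattern ^d anchors to start of word. Check which words begin with 'd':
  'red' -> no
  'fun' -> no
  'bin' -> no
  'log' -> no
  'pot' -> no
Matching words: []
Count: 0

0


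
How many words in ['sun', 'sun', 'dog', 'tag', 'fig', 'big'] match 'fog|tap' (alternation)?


Alternation 'fog|tap' matches either 'fog' or 'tap'.
Checking each word:
  'sun' -> no
  'sun' -> no
  'dog' -> no
  'tag' -> no
  'fig' -> no
  'big' -> no
Matches: []
Count: 0

0


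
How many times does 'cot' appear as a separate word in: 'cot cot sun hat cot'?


Scanning each word for exact match 'cot':
  Word 1: 'cot' -> MATCH
  Word 2: 'cot' -> MATCH
  Word 3: 'sun' -> no
  Word 4: 'hat' -> no
  Word 5: 'cot' -> MATCH
Total matches: 3

3


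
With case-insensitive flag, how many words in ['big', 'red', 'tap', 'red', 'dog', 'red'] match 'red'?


Case-insensitive matching: compare each word's lowercase form to 'red'.
  'big' -> lower='big' -> no
  'red' -> lower='red' -> MATCH
  'tap' -> lower='tap' -> no
  'red' -> lower='red' -> MATCH
  'dog' -> lower='dog' -> no
  'red' -> lower='red' -> MATCH
Matches: ['red', 'red', 'red']
Count: 3

3


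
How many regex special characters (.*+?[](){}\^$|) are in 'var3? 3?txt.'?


Regex special characters are: . * + ? [ ] ( ) { } \ ^ $ |
Scanning 'var3? 3?txt.':
  pos 4: '?' -> SPECIAL
  pos 7: '?' -> SPECIAL
  pos 11: '.' -> SPECIAL
Special chars found: ['?', '?', '.']
Total: 3

3


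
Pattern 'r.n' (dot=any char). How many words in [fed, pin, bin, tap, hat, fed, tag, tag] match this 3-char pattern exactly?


Pattern 'r.n' means: starts with 'r', any single char, ends with 'n'.
Checking each word (must be exactly 3 chars):
  'fed' (len=3): no
  'pin' (len=3): no
  'bin' (len=3): no
  'tap' (len=3): no
  'hat' (len=3): no
  'fed' (len=3): no
  'tag' (len=3): no
  'tag' (len=3): no
Matching words: []
Total: 0

0


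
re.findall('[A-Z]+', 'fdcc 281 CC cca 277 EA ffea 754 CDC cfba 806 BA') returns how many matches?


Pattern '[A-Z]+' finds one or more uppercase letters.
Text: 'fdcc 281 CC cca 277 EA ffea 754 CDC cfba 806 BA'
Scanning for matches:
  Match 1: 'CC'
  Match 2: 'EA'
  Match 3: 'CDC'
  Match 4: 'BA'
Total matches: 4

4


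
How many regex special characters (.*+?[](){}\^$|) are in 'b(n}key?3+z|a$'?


Regex special characters are: . * + ? [ ] ( ) { } \ ^ $ |
Scanning 'b(n}key?3+z|a$':
  pos 1: '(' -> SPECIAL
  pos 3: '}' -> SPECIAL
  pos 7: '?' -> SPECIAL
  pos 9: '+' -> SPECIAL
  pos 11: '|' -> SPECIAL
  pos 13: '$' -> SPECIAL
Special chars found: ['(', '}', '?', '+', '|', '$']
Total: 6

6


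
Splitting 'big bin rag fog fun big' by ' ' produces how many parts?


Splitting by ' ' breaks the string at each occurrence of the separator.
Text: 'big bin rag fog fun big'
Parts after split:
  Part 1: 'big'
  Part 2: 'bin'
  Part 3: 'rag'
  Part 4: 'fog'
  Part 5: 'fun'
  Part 6: 'big'
Total parts: 6

6


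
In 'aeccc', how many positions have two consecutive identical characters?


Looking for consecutive identical characters in 'aeccc':
  pos 0-1: 'a' vs 'e' -> different
  pos 1-2: 'e' vs 'c' -> different
  pos 2-3: 'c' vs 'c' -> MATCH ('cc')
  pos 3-4: 'c' vs 'c' -> MATCH ('cc')
Consecutive identical pairs: ['cc', 'cc']
Count: 2

2


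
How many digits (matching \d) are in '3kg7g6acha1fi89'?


\d matches any digit 0-9.
Scanning '3kg7g6acha1fi89':
  pos 0: '3' -> DIGIT
  pos 3: '7' -> DIGIT
  pos 5: '6' -> DIGIT
  pos 10: '1' -> DIGIT
  pos 13: '8' -> DIGIT
  pos 14: '9' -> DIGIT
Digits found: ['3', '7', '6', '1', '8', '9']
Total: 6

6


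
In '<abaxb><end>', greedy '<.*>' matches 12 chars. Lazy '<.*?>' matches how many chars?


Greedy '<.*>' tries to match as MUCH as possible.
Lazy '<.*?>' tries to match as LITTLE as possible.

String: '<abaxb><end>'
Greedy '<.*>' starts at first '<' and extends to the LAST '>': '<abaxb><end>' (12 chars)
Lazy '<.*?>' starts at first '<' and stops at the FIRST '>': '<abaxb>' (7 chars)

7


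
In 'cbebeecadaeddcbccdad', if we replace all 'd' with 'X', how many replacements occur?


re.sub('d', 'X', text) replaces every occurrence of 'd' with 'X'.
Text: 'cbebeecadaeddcbccdad'
Scanning for 'd':
  pos 8: 'd' -> replacement #1
  pos 11: 'd' -> replacement #2
  pos 12: 'd' -> replacement #3
  pos 17: 'd' -> replacement #4
  pos 19: 'd' -> replacement #5
Total replacements: 5

5


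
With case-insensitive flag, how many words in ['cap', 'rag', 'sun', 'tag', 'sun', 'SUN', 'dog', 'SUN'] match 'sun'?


Case-insensitive matching: compare each word's lowercase form to 'sun'.
  'cap' -> lower='cap' -> no
  'rag' -> lower='rag' -> no
  'sun' -> lower='sun' -> MATCH
  'tag' -> lower='tag' -> no
  'sun' -> lower='sun' -> MATCH
  'SUN' -> lower='sun' -> MATCH
  'dog' -> lower='dog' -> no
  'SUN' -> lower='sun' -> MATCH
Matches: ['sun', 'sun', 'SUN', 'SUN']
Count: 4

4


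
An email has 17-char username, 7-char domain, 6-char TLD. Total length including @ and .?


An email address has format: username@domain.tld
Username length: 17
'@' character: 1
Domain length: 7
'.' character: 1
TLD length: 6
Total = 17 + 1 + 7 + 1 + 6 = 32

32


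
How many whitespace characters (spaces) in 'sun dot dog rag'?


\s matches whitespace characters (spaces, tabs, etc.).
Text: 'sun dot dog rag'
This text has 4 words separated by spaces.
Number of spaces = number of words - 1 = 4 - 1 = 3

3


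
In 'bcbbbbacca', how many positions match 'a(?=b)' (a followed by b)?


Lookahead 'a(?=b)' matches 'a' only when followed by 'b'.
String: 'bcbbbbacca'
Checking each position where char is 'a':
  pos 6: 'a' -> no (next='c')
Matching positions: []
Count: 0

0


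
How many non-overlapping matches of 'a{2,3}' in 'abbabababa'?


Pattern 'a{2,3}' matches between 2 and 3 consecutive a's (greedy).
String: 'abbabababa'
Finding runs of a's and applying greedy matching:
  Run at pos 0: 'a' (length 1)
  Run at pos 3: 'a' (length 1)
  Run at pos 5: 'a' (length 1)
  Run at pos 7: 'a' (length 1)
  Run at pos 9: 'a' (length 1)
Matches: []
Count: 0

0


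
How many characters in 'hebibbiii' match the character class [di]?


Character class [di] matches any of: {d, i}
Scanning string 'hebibbiii' character by character:
  pos 0: 'h' -> no
  pos 1: 'e' -> no
  pos 2: 'b' -> no
  pos 3: 'i' -> MATCH
  pos 4: 'b' -> no
  pos 5: 'b' -> no
  pos 6: 'i' -> MATCH
  pos 7: 'i' -> MATCH
  pos 8: 'i' -> MATCH
Total matches: 4

4


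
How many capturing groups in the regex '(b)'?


To count capturing groups, count each '(' that starts a group.
Pattern: '(b)'
Walking through the pattern:
  Position 0: '(' -> group #1
Total capturing groups: 1

1


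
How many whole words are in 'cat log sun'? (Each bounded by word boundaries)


Word boundaries (\b) mark the start/end of each word.
Text: 'cat log sun'
Splitting by whitespace:
  Word 1: 'cat'
  Word 2: 'log'
  Word 3: 'sun'
Total whole words: 3

3


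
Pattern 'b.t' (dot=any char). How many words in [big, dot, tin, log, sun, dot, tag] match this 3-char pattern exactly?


Pattern 'b.t' means: starts with 'b', any single char, ends with 't'.
Checking each word (must be exactly 3 chars):
  'big' (len=3): no
  'dot' (len=3): no
  'tin' (len=3): no
  'log' (len=3): no
  'sun' (len=3): no
  'dot' (len=3): no
  'tag' (len=3): no
Matching words: []
Total: 0

0


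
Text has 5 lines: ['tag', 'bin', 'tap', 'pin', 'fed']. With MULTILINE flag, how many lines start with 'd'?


With MULTILINE flag, ^ matches the start of each line.
Lines: ['tag', 'bin', 'tap', 'pin', 'fed']
Checking which lines start with 'd':
  Line 1: 'tag' -> no
  Line 2: 'bin' -> no
  Line 3: 'tap' -> no
  Line 4: 'pin' -> no
  Line 5: 'fed' -> no
Matching lines: []
Count: 0

0


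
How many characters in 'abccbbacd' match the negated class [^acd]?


Negated class [^acd] matches any char NOT in {a, c, d}
Scanning 'abccbbacd':
  pos 0: 'a' -> no (excluded)
  pos 1: 'b' -> MATCH
  pos 2: 'c' -> no (excluded)
  pos 3: 'c' -> no (excluded)
  pos 4: 'b' -> MATCH
  pos 5: 'b' -> MATCH
  pos 6: 'a' -> no (excluded)
  pos 7: 'c' -> no (excluded)
  pos 8: 'd' -> no (excluded)
Total matches: 3

3


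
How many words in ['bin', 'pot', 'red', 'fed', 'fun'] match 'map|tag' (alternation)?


Alternation 'map|tag' matches either 'map' or 'tag'.
Checking each word:
  'bin' -> no
  'pot' -> no
  'red' -> no
  'fed' -> no
  'fun' -> no
Matches: []
Count: 0

0


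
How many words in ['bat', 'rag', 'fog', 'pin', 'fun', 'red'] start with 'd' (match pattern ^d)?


Pattern ^d anchors to start of word. Check which words begin with 'd':
  'bat' -> no
  'rag' -> no
  'fog' -> no
  'pin' -> no
  'fun' -> no
  'red' -> no
Matching words: []
Count: 0

0


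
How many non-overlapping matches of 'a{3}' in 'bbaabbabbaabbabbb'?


Pattern 'a{3}' matches exactly 3 consecutive a's (greedy, non-overlapping).
String: 'bbaabbabbaabbabbb'
Scanning for runs of a's:
  Run at pos 2: 'aa' (length 2) -> 0 match(es)
  Run at pos 6: 'a' (length 1) -> 0 match(es)
  Run at pos 9: 'aa' (length 2) -> 0 match(es)
  Run at pos 13: 'a' (length 1) -> 0 match(es)
Matches found: []
Total: 0

0


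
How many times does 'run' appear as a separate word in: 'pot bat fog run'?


Scanning each word for exact match 'run':
  Word 1: 'pot' -> no
  Word 2: 'bat' -> no
  Word 3: 'fog' -> no
  Word 4: 'run' -> MATCH
Total matches: 1

1


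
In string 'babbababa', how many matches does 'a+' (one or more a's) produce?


Pattern 'a+' matches one or more consecutive a's.
String: 'babbababa'
Scanning for runs of a:
  Match 1: 'a' (length 1)
  Match 2: 'a' (length 1)
  Match 3: 'a' (length 1)
  Match 4: 'a' (length 1)
Total matches: 4

4


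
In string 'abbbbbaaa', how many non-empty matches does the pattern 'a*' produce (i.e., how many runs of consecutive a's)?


Pattern 'a*' matches zero or more a's. We want non-empty runs of consecutive a's.
String: 'abbbbbaaa'
Walking through the string to find runs of a's:
  Run 1: positions 0-0 -> 'a'
  Run 2: positions 6-8 -> 'aaa'
Non-empty runs found: ['a', 'aaa']
Count: 2

2


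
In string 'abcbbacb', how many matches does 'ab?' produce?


Pattern 'ab?' matches 'a' optionally followed by 'b'.
String: 'abcbbacb'
Scanning left to right for 'a' then checking next char:
  Match 1: 'ab' (a followed by b)
  Match 2: 'a' (a not followed by b)
Total matches: 2

2


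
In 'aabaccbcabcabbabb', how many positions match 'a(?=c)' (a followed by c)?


Lookahead 'a(?=c)' matches 'a' only when followed by 'c'.
String: 'aabaccbcabcabbabb'
Checking each position where char is 'a':
  pos 0: 'a' -> no (next='a')
  pos 1: 'a' -> no (next='b')
  pos 3: 'a' -> MATCH (next='c')
  pos 8: 'a' -> no (next='b')
  pos 11: 'a' -> no (next='b')
  pos 14: 'a' -> no (next='b')
Matching positions: [3]
Count: 1

1


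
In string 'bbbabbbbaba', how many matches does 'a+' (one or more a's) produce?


Pattern 'a+' matches one or more consecutive a's.
String: 'bbbabbbbaba'
Scanning for runs of a:
  Match 1: 'a' (length 1)
  Match 2: 'a' (length 1)
  Match 3: 'a' (length 1)
Total matches: 3

3


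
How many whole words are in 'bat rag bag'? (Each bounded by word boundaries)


Word boundaries (\b) mark the start/end of each word.
Text: 'bat rag bag'
Splitting by whitespace:
  Word 1: 'bat'
  Word 2: 'rag'
  Word 3: 'bag'
Total whole words: 3

3


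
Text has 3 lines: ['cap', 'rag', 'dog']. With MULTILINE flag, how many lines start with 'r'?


With MULTILINE flag, ^ matches the start of each line.
Lines: ['cap', 'rag', 'dog']
Checking which lines start with 'r':
  Line 1: 'cap' -> no
  Line 2: 'rag' -> MATCH
  Line 3: 'dog' -> no
Matching lines: ['rag']
Count: 1

1


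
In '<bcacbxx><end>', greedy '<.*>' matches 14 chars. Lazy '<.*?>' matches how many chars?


Greedy '<.*>' tries to match as MUCH as possible.
Lazy '<.*?>' tries to match as LITTLE as possible.

String: '<bcacbxx><end>'
Greedy '<.*>' starts at first '<' and extends to the LAST '>': '<bcacbxx><end>' (14 chars)
Lazy '<.*?>' starts at first '<' and stops at the FIRST '>': '<bcacbxx>' (9 chars)

9


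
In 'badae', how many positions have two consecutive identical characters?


Looking for consecutive identical characters in 'badae':
  pos 0-1: 'b' vs 'a' -> different
  pos 1-2: 'a' vs 'd' -> different
  pos 2-3: 'd' vs 'a' -> different
  pos 3-4: 'a' vs 'e' -> different
Consecutive identical pairs: []
Count: 0

0


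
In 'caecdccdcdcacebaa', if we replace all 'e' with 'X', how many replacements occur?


re.sub('e', 'X', text) replaces every occurrence of 'e' with 'X'.
Text: 'caecdccdcdcacebaa'
Scanning for 'e':
  pos 2: 'e' -> replacement #1
  pos 13: 'e' -> replacement #2
Total replacements: 2

2


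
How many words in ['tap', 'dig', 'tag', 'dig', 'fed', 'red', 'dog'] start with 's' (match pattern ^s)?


Pattern ^s anchors to start of word. Check which words begin with 's':
  'tap' -> no
  'dig' -> no
  'tag' -> no
  'dig' -> no
  'fed' -> no
  'red' -> no
  'dog' -> no
Matching words: []
Count: 0

0


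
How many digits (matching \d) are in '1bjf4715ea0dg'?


\d matches any digit 0-9.
Scanning '1bjf4715ea0dg':
  pos 0: '1' -> DIGIT
  pos 4: '4' -> DIGIT
  pos 5: '7' -> DIGIT
  pos 6: '1' -> DIGIT
  pos 7: '5' -> DIGIT
  pos 10: '0' -> DIGIT
Digits found: ['1', '4', '7', '1', '5', '0']
Total: 6

6


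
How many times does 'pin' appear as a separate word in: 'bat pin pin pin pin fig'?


Scanning each word for exact match 'pin':
  Word 1: 'bat' -> no
  Word 2: 'pin' -> MATCH
  Word 3: 'pin' -> MATCH
  Word 4: 'pin' -> MATCH
  Word 5: 'pin' -> MATCH
  Word 6: 'fig' -> no
Total matches: 4

4


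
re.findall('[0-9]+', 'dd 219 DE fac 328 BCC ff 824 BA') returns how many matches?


Pattern '[0-9]+' finds one or more digits.
Text: 'dd 219 DE fac 328 BCC ff 824 BA'
Scanning for matches:
  Match 1: '219'
  Match 2: '328'
  Match 3: '824'
Total matches: 3

3


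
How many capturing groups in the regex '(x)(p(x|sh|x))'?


To count capturing groups, count each '(' that starts a group.
Pattern: '(x)(p(x|sh|x))'
Walking through the pattern:
  Position 0: '(' -> group #1
  Position 3: '(' -> group #2
  Position 5: '(' -> group #3
Total capturing groups: 3

3


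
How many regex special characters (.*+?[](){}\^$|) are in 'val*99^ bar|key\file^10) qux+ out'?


Regex special characters are: . * + ? [ ] ( ) { } \ ^ $ |
Scanning 'val*99^ bar|key\file^10) qux+ out':
  pos 3: '*' -> SPECIAL
  pos 6: '^' -> SPECIAL
  pos 11: '|' -> SPECIAL
  pos 15: '\' -> SPECIAL
  pos 20: '^' -> SPECIAL
  pos 23: ')' -> SPECIAL
  pos 28: '+' -> SPECIAL
Special chars found: ['*', '^', '|', '\\', '^', ')', '+']
Total: 7

7


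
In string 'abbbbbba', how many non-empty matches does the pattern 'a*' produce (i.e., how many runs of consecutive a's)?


Pattern 'a*' matches zero or more a's. We want non-empty runs of consecutive a's.
String: 'abbbbbba'
Walking through the string to find runs of a's:
  Run 1: positions 0-0 -> 'a'
  Run 2: positions 7-7 -> 'a'
Non-empty runs found: ['a', 'a']
Count: 2

2


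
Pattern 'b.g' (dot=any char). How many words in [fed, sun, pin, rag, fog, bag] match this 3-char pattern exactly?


Pattern 'b.g' means: starts with 'b', any single char, ends with 'g'.
Checking each word (must be exactly 3 chars):
  'fed' (len=3): no
  'sun' (len=3): no
  'pin' (len=3): no
  'rag' (len=3): no
  'fog' (len=3): no
  'bag' (len=3): MATCH
Matching words: ['bag']
Total: 1

1


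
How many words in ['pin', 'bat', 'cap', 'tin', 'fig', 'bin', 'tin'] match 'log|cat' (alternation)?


Alternation 'log|cat' matches either 'log' or 'cat'.
Checking each word:
  'pin' -> no
  'bat' -> no
  'cap' -> no
  'tin' -> no
  'fig' -> no
  'bin' -> no
  'tin' -> no
Matches: []
Count: 0

0


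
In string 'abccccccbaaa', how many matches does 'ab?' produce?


Pattern 'ab?' matches 'a' optionally followed by 'b'.
String: 'abccccccbaaa'
Scanning left to right for 'a' then checking next char:
  Match 1: 'ab' (a followed by b)
  Match 2: 'a' (a not followed by b)
  Match 3: 'a' (a not followed by b)
  Match 4: 'a' (a not followed by b)
Total matches: 4

4


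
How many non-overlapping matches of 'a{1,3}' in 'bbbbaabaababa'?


Pattern 'a{1,3}' matches between 1 and 3 consecutive a's (greedy).
String: 'bbbbaabaababa'
Finding runs of a's and applying greedy matching:
  Run at pos 4: 'aa' (length 2)
  Run at pos 7: 'aa' (length 2)
  Run at pos 10: 'a' (length 1)
  Run at pos 12: 'a' (length 1)
Matches: ['aa', 'aa', 'a', 'a']
Count: 4

4


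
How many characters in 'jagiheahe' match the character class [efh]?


Character class [efh] matches any of: {e, f, h}
Scanning string 'jagiheahe' character by character:
  pos 0: 'j' -> no
  pos 1: 'a' -> no
  pos 2: 'g' -> no
  pos 3: 'i' -> no
  pos 4: 'h' -> MATCH
  pos 5: 'e' -> MATCH
  pos 6: 'a' -> no
  pos 7: 'h' -> MATCH
  pos 8: 'e' -> MATCH
Total matches: 4

4
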